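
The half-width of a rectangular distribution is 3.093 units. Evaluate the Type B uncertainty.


u_B = half_width / sqrt(3)
u_B = 3.093 / 1.7320508
u_B = 1.7857

1.7857


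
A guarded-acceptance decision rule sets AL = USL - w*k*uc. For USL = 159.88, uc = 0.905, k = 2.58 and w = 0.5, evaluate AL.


U = k * uc = 2.58 * 0.905 = 2.3349
guard band g = w * U = 0.5 * 2.3349 = 1.16745
AL = USL - g = 159.88 - 1.16745
AL = 158.7125

158.7125


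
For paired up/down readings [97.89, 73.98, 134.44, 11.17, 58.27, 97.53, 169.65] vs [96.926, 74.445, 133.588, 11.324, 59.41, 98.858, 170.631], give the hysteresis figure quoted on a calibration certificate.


|97.89 - 96.926| = 0.9640
|73.98 - 74.445| = 0.4650
|134.44 - 133.588| = 0.8520
|11.17 - 11.324| = 0.1540
|58.27 - 59.41| = 1.1400
|97.53 - 98.858| = 1.3280
|169.65 - 170.631| = 0.9810
hysteresis = max(diffs) = 1.3280

1.3280


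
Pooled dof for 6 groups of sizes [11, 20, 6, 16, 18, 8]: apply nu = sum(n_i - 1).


nu = sum_i (n_i - 1)
nu = ((11 - 1) + (20 - 1) + (6 - 1) + (16 - 1) + (18 - 1) + (8 - 1))
nu = 10 + 19 + 5 + 15 + 17 + 7
nu = 73

73


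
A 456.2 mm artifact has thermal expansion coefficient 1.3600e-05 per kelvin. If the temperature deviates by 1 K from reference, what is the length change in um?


dL = L * alpha * dT
= 456.2 * 1.3600e-05 * 1
= 0.0062043 mm
dL_um = 0.0062043 * 1000 = 6.2043 um

6.2043


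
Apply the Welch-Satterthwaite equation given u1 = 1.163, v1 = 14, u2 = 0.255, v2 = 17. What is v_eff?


uc = sqrt(u1^2 + u2^2) = sqrt(1.163^2 + 0.255^2) = 1.1906276
v_eff = uc^4 / (u1^4/v1 + u2^4/v2)
= 1.1906276^4 / (1.163^4/14 + 0.255^4/17)
= 2.009573 / 0.13092321
v_eff = 15.3492

15.3492


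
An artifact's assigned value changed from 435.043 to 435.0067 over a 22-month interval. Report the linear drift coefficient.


rate = (v2 - v1) / months
= (435.0067 - 435.043) / 22
= -0.0363 / 22
= -0.0016

-0.0016


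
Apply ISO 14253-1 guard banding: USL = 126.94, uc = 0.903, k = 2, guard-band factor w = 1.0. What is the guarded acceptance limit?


U = k * uc = 2 * 0.903 = 1.806
guard band g = w * U = 1.0 * 1.806 = 1.806
AL = USL - g = 126.94 - 1.806
AL = 125.1340

125.1340


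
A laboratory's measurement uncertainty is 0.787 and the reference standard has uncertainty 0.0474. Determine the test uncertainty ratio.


TUR = u_lab / u_ref
= 0.787 / 0.0474
= 16.6034

16.6034


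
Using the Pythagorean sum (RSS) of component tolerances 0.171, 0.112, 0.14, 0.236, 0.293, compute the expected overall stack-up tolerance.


RSS = sqrt(0.171^2 + 0.112^2 + 0.14^2 + 0.236^2 + 0.293^2)
= sqrt(0.20293)
= 0.4505

0.4505


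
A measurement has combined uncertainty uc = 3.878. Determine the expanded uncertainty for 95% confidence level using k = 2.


U = k * uc
U = 2 * 3.878
U = 7.7560

7.7560


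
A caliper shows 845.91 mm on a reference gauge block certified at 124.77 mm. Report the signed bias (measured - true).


Systematic error = measured - true
= 845.91 - 124.77
= 721.1400

721.1400


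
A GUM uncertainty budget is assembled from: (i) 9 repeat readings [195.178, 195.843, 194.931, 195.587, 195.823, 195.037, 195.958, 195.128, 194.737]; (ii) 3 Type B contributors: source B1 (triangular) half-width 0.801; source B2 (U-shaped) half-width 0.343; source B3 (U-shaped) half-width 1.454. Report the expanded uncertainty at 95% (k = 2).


mean = (195.178 + 195.843 + 194.931 + 195.587 + 195.823 + 195.037 + 195.958 + 195.128 + 194.737) / 9 = 195.358
s = sqrt(sum((x - mean)^2)/(n-1)) = 0.45002805
u_A = s / sqrt(n) = 0.45002805 / sqrt(9) = 0.15000935
u_B1 = 0.801 / sqrt(6) = 0.32700688
u_B2 = 0.343 / sqrt(2) = 0.24253763
u_B3 = 1.454 / sqrt(2) = 1.0281333
uc = sqrt(0.15000935^2 + 0.32700688^2 + 0.24253763^2 + 1.0281333^2) = 1.1159386
U = k * uc = 2 * 1.1159386
U = 2.2319

2.2319


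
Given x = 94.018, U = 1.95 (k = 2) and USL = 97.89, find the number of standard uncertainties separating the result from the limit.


u = U / k = 1.95 / 2 = 0.975
margin = |USL - x| = |97.89 - 94.018| = 3.872
z = margin / u = 3.872 / 0.975
z = 3.9713

3.9713


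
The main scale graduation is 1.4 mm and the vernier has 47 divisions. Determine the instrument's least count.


LC = MSD / n_div
= 1.4 / 47
= 0.0298

0.0298


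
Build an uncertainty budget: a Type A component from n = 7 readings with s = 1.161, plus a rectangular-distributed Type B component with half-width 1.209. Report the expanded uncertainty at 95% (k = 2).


u_A = s / sqrt(n) = 1.161 / sqrt(7) = 0.43881675
u_B = half_width / sqrt(3) = 1.209 / sqrt(3) = 0.69801648
uc = sqrt(u_A^2 + u_B^2) = sqrt(0.43881675^2 + 0.69801648^2) = 0.82449205
U = k * uc = 2 * 0.82449205
U = 1.6490

1.6490


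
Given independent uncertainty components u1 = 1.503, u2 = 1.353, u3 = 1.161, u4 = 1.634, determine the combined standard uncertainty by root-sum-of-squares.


uc = sqrt(1.503^2 + 1.353^2 + 1.161^2 + 1.634^2)
uc = sqrt(8.107495)
uc = 2.8474

2.8474


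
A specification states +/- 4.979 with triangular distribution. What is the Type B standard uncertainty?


u_B = half_width / sqrt(6)
u_B = 4.979 / 2.4494897
u_B = 2.0327

2.0327


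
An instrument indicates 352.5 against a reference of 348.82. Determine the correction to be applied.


Correction = standard - reading
= 348.82 - 352.5
= -3.6800

-3.6800


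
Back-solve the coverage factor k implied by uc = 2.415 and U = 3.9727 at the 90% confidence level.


k = U / uc
k = 3.9727 / 2.415
k = 1.645

1.645


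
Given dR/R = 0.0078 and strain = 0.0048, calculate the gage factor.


GF = (dR/R) / epsilon
= 0.0078 / 0.0048
= 1.6250

1.6250


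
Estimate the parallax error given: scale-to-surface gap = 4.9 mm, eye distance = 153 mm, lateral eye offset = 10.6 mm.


error = h * offset / d
= 4.9 * 10.6 / 153
= 0.3395

0.3395


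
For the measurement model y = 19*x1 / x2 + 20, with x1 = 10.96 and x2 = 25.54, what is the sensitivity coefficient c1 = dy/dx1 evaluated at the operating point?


y = 19*x1 / x2 + 20
dy/dx1 = 19/x2
Evaluate at x2 = 25.54: c1 = 19 / 25.54
c1 = 0.7439

0.7439


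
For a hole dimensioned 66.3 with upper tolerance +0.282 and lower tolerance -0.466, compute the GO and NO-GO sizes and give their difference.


GO = nominal - lower_tol (smallest hole = maximum material condition)
GO = 66.3 - 0.466 = 65.834
NO-GO = nominal + upper_tol (largest hole = least material condition)
NO-GO = 66.3 + 0.282 = 66.582
spread = NO-GO - GO = 66.582 - 65.834 = 0.7480

0.7480


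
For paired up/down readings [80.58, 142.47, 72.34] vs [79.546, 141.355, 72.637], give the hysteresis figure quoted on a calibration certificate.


|80.58 - 79.546| = 1.0340
|142.47 - 141.355| = 1.1150
|72.34 - 72.637| = 0.2970
hysteresis = max(diffs) = 1.1150

1.1150


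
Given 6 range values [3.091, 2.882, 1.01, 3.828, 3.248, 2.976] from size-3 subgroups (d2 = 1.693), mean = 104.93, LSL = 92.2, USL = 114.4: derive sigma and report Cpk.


R_bar = (3.091 + 2.882 + 1.01 + 3.828 + 3.248 + 2.976) / 6 = 2.8391667
sigma = R_bar / d2 = 2.8391667 / 1.693 = 1.6770034
Cp = (USL - LSL)/(6*sigma) = (114.4 - 92.2)/(6*1.6770034) = 2.2063
Cpu = (114.4 - 104.93)/(3*1.6770034) = 1.8823
Cpl = (104.93 - 92.2)/(3*1.6770034) = 2.5303
Cpk = min(Cpu, Cpl) = 1.8823

1.8823


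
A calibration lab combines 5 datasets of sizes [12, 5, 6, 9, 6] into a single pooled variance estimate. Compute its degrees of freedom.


nu = sum_i (n_i - 1)
nu = ((12 - 1) + (5 - 1) + (6 - 1) + (9 - 1) + (6 - 1))
nu = 11 + 4 + 5 + 8 + 5
nu = 33

33


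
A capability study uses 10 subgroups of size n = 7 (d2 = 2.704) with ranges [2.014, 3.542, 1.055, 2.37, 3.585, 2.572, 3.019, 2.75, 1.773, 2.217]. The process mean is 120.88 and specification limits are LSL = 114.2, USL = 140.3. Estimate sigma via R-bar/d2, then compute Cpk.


R_bar = (2.014 + 3.542 + 1.055 + 2.37 + 3.585 + 2.572 + 3.019 + 2.75 + 1.773 + 2.217) / 10 = 2.4897
sigma = R_bar / d2 = 2.4897 / 2.704 = 0.92074704
Cp = (USL - LSL)/(6*sigma) = (140.3 - 114.2)/(6*0.92074704) = 4.7244
Cpu = (140.3 - 120.88)/(3*0.92074704) = 7.0305
Cpl = (120.88 - 114.2)/(3*0.92074704) = 2.4183
Cpk = min(Cpu, Cpl) = 2.4183

2.4183


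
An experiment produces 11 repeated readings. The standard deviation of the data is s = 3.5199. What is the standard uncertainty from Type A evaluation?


u_A = s / sqrt(n)
u_A = 3.5199 / sqrt(11)
u_A = 3.5199 / 3.3166248
u_A = 1.0613

1.0613


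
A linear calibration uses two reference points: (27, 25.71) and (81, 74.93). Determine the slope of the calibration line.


slope = (y2 - y1) / (x2 - x1)
= (74.93 - 25.71) / (81 - 27)
= 49.2200 / 54
= 0.9115

0.9115


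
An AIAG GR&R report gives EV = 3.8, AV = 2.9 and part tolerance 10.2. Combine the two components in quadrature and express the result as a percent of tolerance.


GRR = sqrt(EV^2 + AV^2) = sqrt(3.8^2 + 2.9^2) = 4.7801674
%GRR = GRR / tol * 100 = 4.7801674 / 10.2 * 100
%GRR = 46.8644

46.8644


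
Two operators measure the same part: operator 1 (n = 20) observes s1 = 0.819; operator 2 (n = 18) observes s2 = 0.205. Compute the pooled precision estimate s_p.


s_p = sqrt(((n1-1)*s1^2 + (n2-1)*s2^2) / (n1+n2-2))
numerator = (20-1)*0.819^2 + (18-1)*0.205^2 = 12.744459 + 0.714425 = 13.458884
denominator = 20 + 18 - 2 = 36
s_p^2 = 13.458884 / 36 = 0.37385789
s_p = sqrt(0.37385789) = 0.6114

0.6114


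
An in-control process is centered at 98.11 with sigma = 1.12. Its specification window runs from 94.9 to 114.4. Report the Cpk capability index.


Cpu = (USL - mean) / (3*sigma) = (114.4 - 98.11) / (3*1.12) = 4.8482
Cpl = (mean - LSL) / (3*sigma) = (98.11 - 94.9) / (3*1.12) = 0.9554
Cpk = min(Cpu, Cpl) = 0.9554

0.9554


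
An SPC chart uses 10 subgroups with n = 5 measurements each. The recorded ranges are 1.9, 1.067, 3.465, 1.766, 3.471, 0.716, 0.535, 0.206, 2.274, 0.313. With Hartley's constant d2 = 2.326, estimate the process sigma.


R_bar = (1.9 + 1.067 + 3.465 + 1.766 + 3.471 + 0.716 + 0.535 + 0.206 + 2.274 + 0.313) / 10
R_bar = 15.713 / 10 = 1.5713
sigma_hat = R_bar / d2 = 1.5713 / 2.326 = 0.6755

0.6755


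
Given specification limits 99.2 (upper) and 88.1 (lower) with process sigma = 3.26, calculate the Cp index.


Cp = (USL - LSL) / (6 * sigma)
= (99.2 - 88.1) / (6 * 3.26)
= 11.1000 / 19.5600
= 0.5675

0.5675


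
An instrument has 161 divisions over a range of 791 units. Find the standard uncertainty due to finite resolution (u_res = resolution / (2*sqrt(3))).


resolution = range / divisions
resolution = 791 / 161 = 4.9130435
u_res = resolution / (2*sqrt(3))
u_res = 4.9130435 / 3.4641016
u_res = 1.4183

1.4183


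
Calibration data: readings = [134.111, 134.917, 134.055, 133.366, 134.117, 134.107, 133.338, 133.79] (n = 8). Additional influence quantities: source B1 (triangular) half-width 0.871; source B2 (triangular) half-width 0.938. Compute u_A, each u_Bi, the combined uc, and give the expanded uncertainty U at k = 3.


mean = (134.111 + 134.917 + 134.055 + 133.366 + 134.117 + 134.107 + 133.338 + 133.79) / 8 = 133.975125
s = sqrt(sum((x - mean)^2)/(n-1)) = 0.5015295
u_A = s / sqrt(n) = 0.5015295 / sqrt(8) = 0.17731746
u_B1 = 0.871 / sqrt(6) = 0.35558426
u_B2 = 0.938 / sqrt(6) = 0.3829369
uc = sqrt(0.17731746^2 + 0.35558426^2 + 0.3829369^2) = 0.55183541
U = k * uc = 3 * 0.55183541
U = 1.6555

1.6555


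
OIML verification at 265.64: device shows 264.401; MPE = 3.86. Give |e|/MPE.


e = indication - reference = 264.401 - 265.64 = -1.2390
|e| = 1.2390
ratio = |e| / MPE = 1.2390 / 3.86
ratio = 0.3210

0.3210


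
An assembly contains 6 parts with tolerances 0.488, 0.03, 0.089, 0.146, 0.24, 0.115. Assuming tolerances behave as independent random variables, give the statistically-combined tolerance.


RSS = sqrt(0.488^2 + 0.03^2 + 0.089^2 + 0.146^2 + 0.24^2 + 0.115^2)
= sqrt(0.339106)
= 0.5823

0.5823


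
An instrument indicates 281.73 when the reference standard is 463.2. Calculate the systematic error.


Systematic error = measured - true
= 281.73 - 463.2
= -181.4700

-181.4700


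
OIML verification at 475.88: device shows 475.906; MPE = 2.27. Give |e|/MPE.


e = indication - reference = 475.906 - 475.88 = 0.0260
|e| = 0.0260
ratio = |e| / MPE = 0.0260 / 2.27
ratio = 0.0115

0.0115


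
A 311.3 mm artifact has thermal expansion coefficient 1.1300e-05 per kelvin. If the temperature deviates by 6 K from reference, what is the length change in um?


dL = L * alpha * dT
= 311.3 * 1.1300e-05 * 6
= 0.0211061 mm
dL_um = 0.0211061 * 1000 = 21.1061 um

21.1061


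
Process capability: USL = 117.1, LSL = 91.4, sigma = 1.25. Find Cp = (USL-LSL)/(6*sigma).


Cp = (USL - LSL) / (6 * sigma)
= (117.1 - 91.4) / (6 * 1.25)
= 25.7000 / 7.5000
= 3.4267

3.4267


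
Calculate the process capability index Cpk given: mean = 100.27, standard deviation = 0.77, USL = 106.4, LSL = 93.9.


Cpu = (USL - mean) / (3*sigma) = (106.4 - 100.27) / (3*0.77) = 2.6537
Cpl = (mean - LSL) / (3*sigma) = (100.27 - 93.9) / (3*0.77) = 2.7576
Cpk = min(Cpu, Cpl) = 2.6537

2.6537


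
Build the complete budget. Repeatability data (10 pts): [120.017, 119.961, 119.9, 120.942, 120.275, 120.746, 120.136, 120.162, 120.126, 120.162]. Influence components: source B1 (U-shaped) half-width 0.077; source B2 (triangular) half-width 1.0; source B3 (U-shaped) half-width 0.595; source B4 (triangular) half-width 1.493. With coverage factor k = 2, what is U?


mean = (120.017 + 119.961 + 119.9 + 120.942 + 120.275 + 120.746 + 120.136 + 120.162 + 120.126 + 120.162) / 10 = 120.2427
s = sqrt(sum((x - mean)^2)/(n-1)) = 0.33815547
u_A = s / sqrt(n) = 0.33815547 / sqrt(10) = 0.10693415
u_B1 = 0.077 / sqrt(2) = 0.054447222
u_B2 = 1.0 / sqrt(6) = 0.40824829
u_B3 = 0.595 / sqrt(2) = 0.42072853
u_B4 = 1.493 / sqrt(6) = 0.6095147
uc = sqrt(0.10693415^2 + 0.054447222^2 + 0.40824829^2 + 0.42072853^2 + 0.6095147^2) = 0.8541585
U = k * uc = 2 * 0.8541585
U = 1.7083

1.7083


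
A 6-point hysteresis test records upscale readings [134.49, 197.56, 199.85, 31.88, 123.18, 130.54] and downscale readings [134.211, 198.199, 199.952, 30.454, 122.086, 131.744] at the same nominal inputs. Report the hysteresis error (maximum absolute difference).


|134.49 - 134.211| = 0.2790
|197.56 - 198.199| = 0.6390
|199.85 - 199.952| = 0.1020
|31.88 - 30.454| = 1.4260
|123.18 - 122.086| = 1.0940
|130.54 - 131.744| = 1.2040
hysteresis = max(diffs) = 1.4260

1.4260


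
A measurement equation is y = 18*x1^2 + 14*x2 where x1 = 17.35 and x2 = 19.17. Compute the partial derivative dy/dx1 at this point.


y = 18*x1^2 + 14*x2
dy/dx1 = 2*18*x1
Evaluate at x1 = 17.35: c1 = 36 * 17.35
c1 = 624.6000

624.6000


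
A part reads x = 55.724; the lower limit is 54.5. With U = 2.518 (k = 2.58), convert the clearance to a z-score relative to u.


u = U / k = 2.518 / 2.58 = 0.97596899
margin = |LSL - x| = |54.5 - 55.724| = 1.224
z = margin / u = 1.224 / 0.97596899
z = 1.2541

1.2541


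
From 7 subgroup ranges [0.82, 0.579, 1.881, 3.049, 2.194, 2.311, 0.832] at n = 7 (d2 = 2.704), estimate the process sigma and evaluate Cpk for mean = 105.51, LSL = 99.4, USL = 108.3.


R_bar = (0.82 + 0.579 + 1.881 + 3.049 + 2.194 + 2.311 + 0.832) / 7 = 1.6665714
sigma = R_bar / d2 = 1.6665714 / 2.704 = 0.61633558
Cp = (USL - LSL)/(6*sigma) = (108.3 - 99.4)/(6*0.61633558) = 2.4067
Cpu = (108.3 - 105.51)/(3*0.61633558) = 1.5089
Cpl = (105.51 - 99.4)/(3*0.61633558) = 3.3045
Cpk = min(Cpu, Cpl) = 1.5089

1.5089


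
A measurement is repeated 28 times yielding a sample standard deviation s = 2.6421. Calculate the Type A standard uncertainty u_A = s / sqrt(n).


u_A = s / sqrt(n)
u_A = 2.6421 / sqrt(28)
u_A = 2.6421 / 5.2915026
u_A = 0.4993

0.4993


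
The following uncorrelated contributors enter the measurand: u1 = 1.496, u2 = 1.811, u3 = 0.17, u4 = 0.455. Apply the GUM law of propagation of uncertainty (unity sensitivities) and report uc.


uc = sqrt(1.496^2 + 1.811^2 + 0.17^2 + 0.455^2)
uc = sqrt(5.753662)
uc = 2.3987

2.3987


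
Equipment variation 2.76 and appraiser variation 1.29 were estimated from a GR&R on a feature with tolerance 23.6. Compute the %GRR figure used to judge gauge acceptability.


GRR = sqrt(EV^2 + AV^2) = sqrt(2.76^2 + 1.29^2) = 3.0465883
%GRR = GRR / tol * 100 = 3.0465883 / 23.6 * 100
%GRR = 12.9093

12.9093


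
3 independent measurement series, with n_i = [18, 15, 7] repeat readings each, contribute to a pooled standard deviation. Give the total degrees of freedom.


nu = sum_i (n_i - 1)
nu = ((18 - 1) + (15 - 1) + (7 - 1))
nu = 17 + 14 + 6
nu = 37

37


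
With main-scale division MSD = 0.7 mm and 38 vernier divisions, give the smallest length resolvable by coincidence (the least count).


LC = MSD / n_div
= 0.7 / 38
= 0.0184

0.0184


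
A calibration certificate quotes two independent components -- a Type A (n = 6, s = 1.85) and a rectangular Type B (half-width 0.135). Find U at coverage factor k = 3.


u_A = s / sqrt(n) = 1.85 / sqrt(6) = 0.75525934
u_B = half_width / sqrt(3) = 0.135 / sqrt(3) = 0.077942286
uc = sqrt(u_A^2 + u_B^2) = sqrt(0.75525934^2 + 0.077942286^2) = 0.75927049
U = k * uc = 3 * 0.75927049
U = 2.2778

2.2778


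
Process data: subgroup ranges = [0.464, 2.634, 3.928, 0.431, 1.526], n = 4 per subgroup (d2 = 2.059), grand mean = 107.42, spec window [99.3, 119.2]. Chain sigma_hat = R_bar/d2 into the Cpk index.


R_bar = (0.464 + 2.634 + 3.928 + 0.431 + 1.526) / 5 = 1.7966
sigma = R_bar / d2 = 1.7966 / 2.059 = 0.87255949
Cp = (USL - LSL)/(6*sigma) = (119.2 - 99.3)/(6*0.87255949) = 3.8011
Cpu = (119.2 - 107.42)/(3*0.87255949) = 4.5002
Cpl = (107.42 - 99.3)/(3*0.87255949) = 3.1020
Cpk = min(Cpu, Cpl) = 3.1020

3.1020


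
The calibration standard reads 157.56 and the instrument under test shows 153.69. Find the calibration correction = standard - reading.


Correction = standard - reading
= 157.56 - 153.69
= 3.8700

3.8700


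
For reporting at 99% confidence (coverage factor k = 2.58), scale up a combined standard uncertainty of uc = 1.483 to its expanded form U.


U = k * uc
U = 2.58 * 1.483
U = 3.8261

3.8261


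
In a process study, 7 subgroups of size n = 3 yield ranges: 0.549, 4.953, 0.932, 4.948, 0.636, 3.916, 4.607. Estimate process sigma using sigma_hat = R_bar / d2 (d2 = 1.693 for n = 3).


R_bar = (0.549 + 4.953 + 0.932 + 4.948 + 0.636 + 3.916 + 4.607) / 7
R_bar = 20.541 / 7 = 2.9344286
sigma_hat = R_bar / d2 = 2.9344286 / 1.693 = 1.7333

1.7333


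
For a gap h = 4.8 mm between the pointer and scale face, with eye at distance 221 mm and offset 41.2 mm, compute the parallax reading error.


error = h * offset / d
= 4.8 * 41.2 / 221
= 0.8948

0.8948


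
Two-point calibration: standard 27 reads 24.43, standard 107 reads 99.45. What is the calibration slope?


slope = (y2 - y1) / (x2 - x1)
= (99.45 - 24.43) / (107 - 27)
= 75.0200 / 80
= 0.9378

0.9378


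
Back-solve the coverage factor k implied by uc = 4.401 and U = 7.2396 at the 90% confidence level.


k = U / uc
k = 7.2396 / 4.401
k = 1.645

1.645


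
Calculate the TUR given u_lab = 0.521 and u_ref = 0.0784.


TUR = u_lab / u_ref
= 0.521 / 0.0784
= 6.6454

6.6454


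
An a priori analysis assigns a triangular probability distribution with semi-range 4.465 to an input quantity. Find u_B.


u_B = half_width / sqrt(6)
u_B = 4.465 / 2.4494897
u_B = 1.8228

1.8228


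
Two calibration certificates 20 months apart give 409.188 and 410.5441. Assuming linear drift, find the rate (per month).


rate = (v2 - v1) / months
= (410.5441 - 409.188) / 20
= 1.3561 / 20
= 0.0678

0.0678


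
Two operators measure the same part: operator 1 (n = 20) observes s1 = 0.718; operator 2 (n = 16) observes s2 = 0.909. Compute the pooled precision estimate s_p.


s_p = sqrt(((n1-1)*s1^2 + (n2-1)*s2^2) / (n1+n2-2))
numerator = (20-1)*0.718^2 + (16-1)*0.909^2 = 9.794956 + 12.394215 = 22.189171
denominator = 20 + 16 - 2 = 34
s_p^2 = 22.189171 / 34 = 0.65262268
s_p = sqrt(0.65262268) = 0.8079

0.8079


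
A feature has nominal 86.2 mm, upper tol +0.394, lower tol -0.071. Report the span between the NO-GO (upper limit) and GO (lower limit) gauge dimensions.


GO = nominal - lower_tol (smallest hole = maximum material condition)
GO = 86.2 - 0.071 = 86.129
NO-GO = nominal + upper_tol (largest hole = least material condition)
NO-GO = 86.2 + 0.394 = 86.594
spread = NO-GO - GO = 86.594 - 86.129 = 0.4650

0.4650


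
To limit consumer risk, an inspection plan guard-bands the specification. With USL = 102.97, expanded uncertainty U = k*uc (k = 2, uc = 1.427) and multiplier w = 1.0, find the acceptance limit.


U = k * uc = 2 * 1.427 = 2.854
guard band g = w * U = 1.0 * 2.854 = 2.854
AL = USL - g = 102.97 - 2.854
AL = 100.1160

100.1160


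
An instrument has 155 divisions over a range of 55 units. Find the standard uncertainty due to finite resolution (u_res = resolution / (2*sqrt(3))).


resolution = range / divisions
resolution = 55 / 155 = 0.35483871
u_res = resolution / (2*sqrt(3))
u_res = 0.35483871 / 3.4641016
u_res = 0.1024

0.1024


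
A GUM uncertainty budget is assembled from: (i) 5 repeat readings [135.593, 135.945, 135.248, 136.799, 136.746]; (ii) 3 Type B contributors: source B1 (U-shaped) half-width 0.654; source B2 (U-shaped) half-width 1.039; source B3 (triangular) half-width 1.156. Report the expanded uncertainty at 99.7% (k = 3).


mean = (135.593 + 135.945 + 135.248 + 136.799 + 136.746) / 5 = 136.0662
s = sqrt(sum((x - mean)^2)/(n-1)) = 0.69050395
u_A = s / sqrt(n) = 0.69050395 / sqrt(5) = 0.30880275
u_B1 = 0.654 / sqrt(2) = 0.46244783
u_B2 = 1.039 / sqrt(2) = 0.73468395
u_B3 = 1.156 / sqrt(6) = 0.47193502
uc = sqrt(0.30880275^2 + 0.46244783^2 + 0.73468395^2 + 0.47193502^2) = 1.0352296
U = k * uc = 3 * 1.0352296
U = 3.1057

3.1057


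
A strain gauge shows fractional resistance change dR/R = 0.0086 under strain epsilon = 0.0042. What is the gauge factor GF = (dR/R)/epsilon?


GF = (dR/R) / epsilon
= 0.0086 / 0.0042
= 2.0476

2.0476


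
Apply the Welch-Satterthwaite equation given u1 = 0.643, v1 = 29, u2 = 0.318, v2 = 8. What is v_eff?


uc = sqrt(u1^2 + u2^2) = sqrt(0.643^2 + 0.318^2) = 0.71733744
v_eff = uc^4 / (u1^4/v1 + u2^4/v2)
= 0.71733744^4 / (0.643^4/29 + 0.318^4/8)
= 0.26478538 / 0.0071727433
v_eff = 36.9155

36.9155


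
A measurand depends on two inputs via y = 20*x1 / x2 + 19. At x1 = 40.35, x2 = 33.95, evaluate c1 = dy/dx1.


y = 20*x1 / x2 + 19
dy/dx1 = 20/x2
Evaluate at x2 = 33.95: c1 = 20 / 33.95
c1 = 0.5891

0.5891


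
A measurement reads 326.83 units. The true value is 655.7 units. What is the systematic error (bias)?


Systematic error = measured - true
= 326.83 - 655.7
= -328.8700

-328.8700


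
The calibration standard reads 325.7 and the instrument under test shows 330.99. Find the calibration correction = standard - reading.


Correction = standard - reading
= 325.7 - 330.99
= -5.2900

-5.2900


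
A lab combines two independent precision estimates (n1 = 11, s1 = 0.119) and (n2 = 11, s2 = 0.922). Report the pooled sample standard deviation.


s_p = sqrt(((n1-1)*s1^2 + (n2-1)*s2^2) / (n1+n2-2))
numerator = (11-1)*0.119^2 + (11-1)*0.922^2 = 0.14161 + 8.50084 = 8.64245
denominator = 11 + 11 - 2 = 20
s_p^2 = 8.64245 / 20 = 0.4321225
s_p = sqrt(0.4321225) = 0.6574

0.6574


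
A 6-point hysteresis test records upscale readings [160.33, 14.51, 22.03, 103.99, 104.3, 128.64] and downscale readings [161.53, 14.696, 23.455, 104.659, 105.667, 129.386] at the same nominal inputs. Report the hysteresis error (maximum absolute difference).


|160.33 - 161.53| = 1.2000
|14.51 - 14.696| = 0.1860
|22.03 - 23.455| = 1.4250
|103.99 - 104.659| = 0.6690
|104.3 - 105.667| = 1.3670
|128.64 - 129.386| = 0.7460
hysteresis = max(diffs) = 1.4250

1.4250


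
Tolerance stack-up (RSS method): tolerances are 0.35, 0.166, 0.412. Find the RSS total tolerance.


RSS = sqrt(0.35^2 + 0.166^2 + 0.412^2)
= sqrt(0.3198)
= 0.5655

0.5655


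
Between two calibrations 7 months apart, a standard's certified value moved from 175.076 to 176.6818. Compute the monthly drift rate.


rate = (v2 - v1) / months
= (176.6818 - 175.076) / 7
= 1.6058 / 7
= 0.2294

0.2294


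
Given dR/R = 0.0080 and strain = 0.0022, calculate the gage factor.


GF = (dR/R) / epsilon
= 0.0080 / 0.0022
= 3.6364

3.6364


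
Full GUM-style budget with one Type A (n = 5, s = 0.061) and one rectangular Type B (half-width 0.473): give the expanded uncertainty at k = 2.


u_A = s / sqrt(n) = 0.061 / sqrt(5) = 0.027280029
u_B = half_width / sqrt(3) = 0.473 / sqrt(3) = 0.27308668
uc = sqrt(u_A^2 + u_B^2) = sqrt(0.027280029^2 + 0.27308668^2) = 0.27444587
U = k * uc = 2 * 0.27444587
U = 0.5489

0.5489


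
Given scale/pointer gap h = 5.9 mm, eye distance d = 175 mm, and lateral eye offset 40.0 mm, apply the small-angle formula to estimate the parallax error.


error = h * offset / d
= 5.9 * 40.0 / 175
= 1.3486

1.3486


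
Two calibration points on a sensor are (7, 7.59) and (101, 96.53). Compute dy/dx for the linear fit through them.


slope = (y2 - y1) / (x2 - x1)
= (96.53 - 7.59) / (101 - 7)
= 88.9400 / 94
= 0.9462

0.9462


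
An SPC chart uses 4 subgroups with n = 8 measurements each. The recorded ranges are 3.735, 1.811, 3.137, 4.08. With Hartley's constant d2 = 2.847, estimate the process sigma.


R_bar = (3.735 + 1.811 + 3.137 + 4.08) / 4
R_bar = 12.763 / 4 = 3.19075
sigma_hat = R_bar / d2 = 3.19075 / 2.847 = 1.1207

1.1207


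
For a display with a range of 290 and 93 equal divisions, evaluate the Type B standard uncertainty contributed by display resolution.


resolution = range / divisions
resolution = 290 / 93 = 3.1182796
u_res = resolution / (2*sqrt(3))
u_res = 3.1182796 / 3.4641016
u_res = 0.9002

0.9002


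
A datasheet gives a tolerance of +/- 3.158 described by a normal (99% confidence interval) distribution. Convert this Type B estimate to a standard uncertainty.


u_B = half_width / 2.576
u_B = 3.158 / 2.576
u_B = 1.2259

1.2259


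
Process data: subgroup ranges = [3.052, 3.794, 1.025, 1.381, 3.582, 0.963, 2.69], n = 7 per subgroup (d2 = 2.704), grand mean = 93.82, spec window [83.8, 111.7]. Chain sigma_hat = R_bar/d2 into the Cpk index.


R_bar = (3.052 + 3.794 + 1.025 + 1.381 + 3.582 + 0.963 + 2.69) / 7 = 2.3552857
sigma = R_bar / d2 = 2.3552857 / 2.704 = 0.87103761
Cp = (USL - LSL)/(6*sigma) = (111.7 - 83.8)/(6*0.87103761) = 5.3385
Cpu = (111.7 - 93.82)/(3*0.87103761) = 6.8424
Cpl = (93.82 - 83.8)/(3*0.87103761) = 3.8345
Cpk = min(Cpu, Cpl) = 3.8345

3.8345


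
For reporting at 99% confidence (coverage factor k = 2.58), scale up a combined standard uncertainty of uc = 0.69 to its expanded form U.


U = k * uc
U = 2.58 * 0.69
U = 1.7802

1.7802


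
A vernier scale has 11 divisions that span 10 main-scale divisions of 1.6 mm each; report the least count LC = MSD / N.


LC = MSD / n_div
= 1.6 / 11
= 0.1455

0.1455


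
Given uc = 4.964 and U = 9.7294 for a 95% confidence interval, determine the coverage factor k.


k = U / uc
k = 9.7294 / 4.964
k = 1.96

1.96


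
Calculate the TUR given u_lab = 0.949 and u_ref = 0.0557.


TUR = u_lab / u_ref
= 0.949 / 0.0557
= 17.0377

17.0377


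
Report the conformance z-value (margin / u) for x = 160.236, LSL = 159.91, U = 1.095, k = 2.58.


u = U / k = 1.095 / 2.58 = 0.4244186
margin = |LSL - x| = |159.91 - 160.236| = 0.326
z = margin / u = 0.326 / 0.4244186
z = 0.7681

0.7681


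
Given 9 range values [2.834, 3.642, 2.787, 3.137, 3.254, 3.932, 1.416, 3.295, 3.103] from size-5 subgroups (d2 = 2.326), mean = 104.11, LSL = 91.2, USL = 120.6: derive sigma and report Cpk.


R_bar = (2.834 + 3.642 + 2.787 + 3.137 + 3.254 + 3.932 + 1.416 + 3.295 + 3.103) / 9 = 3.0444444
sigma = R_bar / d2 = 3.0444444 / 2.326 = 1.3088755
Cp = (USL - LSL)/(6*sigma) = (120.6 - 91.2)/(6*1.3088755) = 3.7437
Cpu = (120.6 - 104.11)/(3*1.3088755) = 4.1995
Cpl = (104.11 - 91.2)/(3*1.3088755) = 3.2878
Cpk = min(Cpu, Cpl) = 3.2878

3.2878


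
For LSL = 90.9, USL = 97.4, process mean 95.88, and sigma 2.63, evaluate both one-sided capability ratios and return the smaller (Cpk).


Cpu = (USL - mean) / (3*sigma) = (97.4 - 95.88) / (3*2.63) = 0.1926
Cpl = (mean - LSL) / (3*sigma) = (95.88 - 90.9) / (3*2.63) = 0.6312
Cpk = min(Cpu, Cpl) = 0.1926

0.1926


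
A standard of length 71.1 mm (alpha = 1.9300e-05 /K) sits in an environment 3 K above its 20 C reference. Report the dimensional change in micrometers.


dL = L * alpha * dT
= 71.1 * 1.9300e-05 * 3
= 0.0041167 mm
dL_um = 0.0041167 * 1000 = 4.1167 um

4.1167


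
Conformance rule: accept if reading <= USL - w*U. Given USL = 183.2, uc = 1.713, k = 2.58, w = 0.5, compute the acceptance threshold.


U = k * uc = 2.58 * 1.713 = 4.41954
guard band g = w * U = 0.5 * 4.41954 = 2.20977
AL = USL - g = 183.2 - 2.20977
AL = 180.9902

180.9902


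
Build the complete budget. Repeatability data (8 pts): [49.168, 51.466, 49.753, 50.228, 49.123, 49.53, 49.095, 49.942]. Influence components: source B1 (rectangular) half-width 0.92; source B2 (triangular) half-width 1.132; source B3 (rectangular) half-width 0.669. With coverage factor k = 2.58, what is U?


mean = (49.168 + 51.466 + 49.753 + 50.228 + 49.123 + 49.53 + 49.095 + 49.942) / 8 = 49.788125
s = sqrt(sum((x - mean)^2)/(n-1)) = 0.79351504
u_A = s / sqrt(n) = 0.79351504 / sqrt(8) = 0.28054993
u_B1 = 0.92 / sqrt(3) = 0.53116225
u_B2 = 1.132 / sqrt(6) = 0.46213706
u_B3 = 0.669 / sqrt(3) = 0.38624733
uc = sqrt(0.28054993^2 + 0.53116225^2 + 0.46213706^2 + 0.38624733^2) = 0.85064638
U = k * uc = 2.58 * 0.85064638
U = 2.1947

2.1947


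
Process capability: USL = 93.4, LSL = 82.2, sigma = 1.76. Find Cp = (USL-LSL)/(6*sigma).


Cp = (USL - LSL) / (6 * sigma)
= (93.4 - 82.2) / (6 * 1.76)
= 11.2000 / 10.5600
= 1.0606

1.0606


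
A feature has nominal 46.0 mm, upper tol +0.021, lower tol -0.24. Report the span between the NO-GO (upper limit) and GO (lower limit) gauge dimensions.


GO = nominal - lower_tol (smallest hole = maximum material condition)
GO = 46.0 - 0.24 = 45.76
NO-GO = nominal + upper_tol (largest hole = least material condition)
NO-GO = 46.0 + 0.021 = 46.021
spread = NO-GO - GO = 46.021 - 45.76 = 0.2610

0.2610


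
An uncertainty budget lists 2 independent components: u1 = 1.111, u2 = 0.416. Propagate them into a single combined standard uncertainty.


uc = sqrt(1.111^2 + 0.416^2)
uc = sqrt(1.407377)
uc = 1.1863

1.1863


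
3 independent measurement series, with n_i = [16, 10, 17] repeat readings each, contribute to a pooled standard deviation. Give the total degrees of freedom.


nu = sum_i (n_i - 1)
nu = ((16 - 1) + (10 - 1) + (17 - 1))
nu = 15 + 9 + 16
nu = 40

40


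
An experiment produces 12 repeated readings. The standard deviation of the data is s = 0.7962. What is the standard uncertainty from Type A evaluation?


u_A = s / sqrt(n)
u_A = 0.7962 / sqrt(12)
u_A = 0.7962 / 3.4641016
u_A = 0.2298

0.2298


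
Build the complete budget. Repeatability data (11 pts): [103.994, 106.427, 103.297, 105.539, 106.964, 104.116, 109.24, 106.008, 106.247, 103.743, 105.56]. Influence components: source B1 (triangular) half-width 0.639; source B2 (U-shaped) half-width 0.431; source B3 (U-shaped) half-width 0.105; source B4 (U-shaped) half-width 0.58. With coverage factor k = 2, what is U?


mean = (103.994 + 106.427 + 103.297 + 105.539 + 106.964 + 104.116 + 109.24 + 106.008 + 106.247 + 103.743 + 105.56) / 11 = 105.5577273
s = sqrt(sum((x - mean)^2)/(n-1)) = 1.7291186
u_A = s / sqrt(n) = 1.7291186 / sqrt(11) = 0.52134887
u_B1 = 0.639 / sqrt(6) = 0.26087066
u_B2 = 0.431 / sqrt(2) = 0.30476302
u_B3 = 0.105 / sqrt(2) = 0.074246212
u_B4 = 0.58 / sqrt(2) = 0.41012193
uc = sqrt(0.52134887^2 + 0.26087066^2 + 0.30476302^2 + 0.074246212^2 + 0.41012193^2) = 0.77874973
U = k * uc = 2 * 0.77874973
U = 1.5575

1.5575


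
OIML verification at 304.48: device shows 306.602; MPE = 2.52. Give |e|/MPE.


e = indication - reference = 306.602 - 304.48 = 2.1220
|e| = 2.1220
ratio = |e| / MPE = 2.1220 / 2.52
ratio = 0.8421

0.8421


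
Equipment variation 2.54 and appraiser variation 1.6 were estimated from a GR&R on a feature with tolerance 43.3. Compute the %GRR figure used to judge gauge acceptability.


GRR = sqrt(EV^2 + AV^2) = sqrt(2.54^2 + 1.6^2) = 3.0019327
%GRR = GRR / tol * 100 = 3.0019327 / 43.3 * 100
%GRR = 6.9329

6.9329


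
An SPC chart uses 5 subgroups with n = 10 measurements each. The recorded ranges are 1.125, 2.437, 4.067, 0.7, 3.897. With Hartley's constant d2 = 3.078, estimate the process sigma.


R_bar = (1.125 + 2.437 + 4.067 + 0.7 + 3.897) / 5
R_bar = 12.226 / 5 = 2.4452
sigma_hat = R_bar / d2 = 2.4452 / 3.078 = 0.7944

0.7944


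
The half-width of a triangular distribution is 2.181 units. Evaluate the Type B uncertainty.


u_B = half_width / sqrt(6)
u_B = 2.181 / 2.4494897
u_B = 0.8904

0.8904


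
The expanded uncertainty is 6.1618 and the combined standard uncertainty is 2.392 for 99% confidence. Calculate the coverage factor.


k = U / uc
k = 6.1618 / 2.392
k = 2.576

2.576


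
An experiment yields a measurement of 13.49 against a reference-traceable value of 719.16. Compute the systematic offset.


Systematic error = measured - true
= 13.49 - 719.16
= -705.6700

-705.6700


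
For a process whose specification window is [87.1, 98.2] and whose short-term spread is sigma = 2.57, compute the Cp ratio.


Cp = (USL - LSL) / (6 * sigma)
= (98.2 - 87.1) / (6 * 2.57)
= 11.1000 / 15.4200
= 0.7198

0.7198


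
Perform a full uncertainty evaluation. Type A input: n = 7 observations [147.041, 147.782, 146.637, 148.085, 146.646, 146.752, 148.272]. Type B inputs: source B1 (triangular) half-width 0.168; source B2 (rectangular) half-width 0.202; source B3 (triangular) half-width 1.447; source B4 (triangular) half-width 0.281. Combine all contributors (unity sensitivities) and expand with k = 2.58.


mean = (147.041 + 147.782 + 146.637 + 148.085 + 146.646 + 146.752 + 148.272) / 7 = 147.3164286
s = sqrt(sum((x - mean)^2)/(n-1)) = 0.71017764
u_A = s / sqrt(n) = 0.71017764 / sqrt(7) = 0.26842192
u_B1 = 0.168 / sqrt(6) = 0.068585713
u_B2 = 0.202 / sqrt(3) = 0.11662475
u_B3 = 1.447 / sqrt(6) = 0.59073528
u_B4 = 0.281 / sqrt(6) = 0.11471777
uc = sqrt(0.26842192^2 + 0.068585713^2 + 0.11662475^2 + 0.59073528^2 + 0.11471777^2) = 0.67266931
U = k * uc = 2.58 * 0.67266931
U = 1.7355

1.7355


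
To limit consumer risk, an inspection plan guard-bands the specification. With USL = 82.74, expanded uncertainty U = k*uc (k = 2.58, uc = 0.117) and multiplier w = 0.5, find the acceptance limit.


U = k * uc = 2.58 * 0.117 = 0.30186
guard band g = w * U = 0.5 * 0.30186 = 0.15093
AL = USL - g = 82.74 - 0.15093
AL = 82.5891

82.5891


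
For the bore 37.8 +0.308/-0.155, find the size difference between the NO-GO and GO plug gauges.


GO = nominal - lower_tol (smallest hole = maximum material condition)
GO = 37.8 - 0.155 = 37.645
NO-GO = nominal + upper_tol (largest hole = least material condition)
NO-GO = 37.8 + 0.308 = 38.108
spread = NO-GO - GO = 38.108 - 37.645 = 0.4630

0.4630


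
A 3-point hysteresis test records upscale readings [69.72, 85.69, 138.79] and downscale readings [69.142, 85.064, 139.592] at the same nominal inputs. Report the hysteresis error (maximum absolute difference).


|69.72 - 69.142| = 0.5780
|85.69 - 85.064| = 0.6260
|138.79 - 139.592| = 0.8020
hysteresis = max(diffs) = 0.8020

0.8020


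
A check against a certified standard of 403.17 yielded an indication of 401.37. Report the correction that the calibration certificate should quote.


Correction = standard - reading
= 403.17 - 401.37
= 1.8000

1.8000


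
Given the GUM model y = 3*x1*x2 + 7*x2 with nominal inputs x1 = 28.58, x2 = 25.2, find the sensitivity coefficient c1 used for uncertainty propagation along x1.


y = 3*x1*x2 + 7*x2
dy/dx1 = 3*x2
Evaluate at x2 = 25.2: c1 = 3 * 25.2
c1 = 75.6000

75.6000


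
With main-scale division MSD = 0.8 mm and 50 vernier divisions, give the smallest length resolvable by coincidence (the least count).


LC = MSD / n_div
= 0.8 / 50
= 0.0160

0.0160


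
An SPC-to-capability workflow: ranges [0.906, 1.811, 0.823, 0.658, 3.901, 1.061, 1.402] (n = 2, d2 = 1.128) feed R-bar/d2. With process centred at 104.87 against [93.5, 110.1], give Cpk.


R_bar = (0.906 + 1.811 + 0.823 + 0.658 + 3.901 + 1.061 + 1.402) / 7 = 1.5088571
sigma = R_bar / d2 = 1.5088571 / 1.128 = 1.3376393
Cp = (USL - LSL)/(6*sigma) = (110.1 - 93.5)/(6*1.3376393) = 2.0683
Cpu = (110.1 - 104.87)/(3*1.3376393) = 1.3033
Cpl = (104.87 - 93.5)/(3*1.3376393) = 2.8333
Cpk = min(Cpu, Cpl) = 1.3033

1.3033


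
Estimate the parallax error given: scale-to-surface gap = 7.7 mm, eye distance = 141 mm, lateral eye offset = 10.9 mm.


error = h * offset / d
= 7.7 * 10.9 / 141
= 0.5952

0.5952


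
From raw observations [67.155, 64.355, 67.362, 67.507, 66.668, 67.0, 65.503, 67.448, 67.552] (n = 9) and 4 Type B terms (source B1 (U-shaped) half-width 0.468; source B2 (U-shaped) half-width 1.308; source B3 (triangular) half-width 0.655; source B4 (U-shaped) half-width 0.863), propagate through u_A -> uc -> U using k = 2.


mean = (67.155 + 64.355 + 67.362 + 67.507 + 66.668 + 67.0 + 65.503 + 67.448 + 67.552) / 9 = 66.72777778
s = sqrt(sum((x - mean)^2)/(n-1)) = 1.0953218
u_A = s / sqrt(n) = 1.0953218 / sqrt(9) = 0.36510727
u_B1 = 0.468 / sqrt(2) = 0.33092597
u_B2 = 1.308 / sqrt(2) = 0.92489567
u_B3 = 0.655 / sqrt(6) = 0.26740263
u_B4 = 0.863 / sqrt(2) = 0.61023315
uc = sqrt(0.36510727^2 + 0.33092597^2 + 0.92489567^2 + 0.26740263^2 + 0.61023315^2) = 1.2418277
U = k * uc = 2 * 1.2418277
U = 2.4837

2.4837


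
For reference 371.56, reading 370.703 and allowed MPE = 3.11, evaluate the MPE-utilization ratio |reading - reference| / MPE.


e = indication - reference = 370.703 - 371.56 = -0.8570
|e| = 0.8570
ratio = |e| / MPE = 0.8570 / 3.11
ratio = 0.2756

0.2756


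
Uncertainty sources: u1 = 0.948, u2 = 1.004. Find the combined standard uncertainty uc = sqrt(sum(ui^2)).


uc = sqrt(0.948^2 + 1.004^2)
uc = sqrt(1.90672)
uc = 1.3808

1.3808


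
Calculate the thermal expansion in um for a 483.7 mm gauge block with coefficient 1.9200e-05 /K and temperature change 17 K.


dL = L * alpha * dT
= 483.7 * 1.9200e-05 * 17
= 0.1578797 mm
dL_um = 0.1578797 * 1000 = 157.8797 um

157.8797


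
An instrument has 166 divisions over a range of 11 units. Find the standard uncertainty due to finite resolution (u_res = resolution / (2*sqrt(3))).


resolution = range / divisions
resolution = 11 / 166 = 0.06626506
u_res = resolution / (2*sqrt(3))
u_res = 0.06626506 / 3.4641016
u_res = 0.0191

0.0191


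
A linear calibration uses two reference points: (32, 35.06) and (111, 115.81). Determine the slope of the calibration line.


slope = (y2 - y1) / (x2 - x1)
= (115.81 - 35.06) / (111 - 32)
= 80.7500 / 79
= 1.0222

1.0222


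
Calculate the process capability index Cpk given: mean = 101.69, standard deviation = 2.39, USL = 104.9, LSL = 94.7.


Cpu = (USL - mean) / (3*sigma) = (104.9 - 101.69) / (3*2.39) = 0.4477
Cpl = (mean - LSL) / (3*sigma) = (101.69 - 94.7) / (3*2.39) = 0.9749
Cpk = min(Cpu, Cpl) = 0.4477

0.4477


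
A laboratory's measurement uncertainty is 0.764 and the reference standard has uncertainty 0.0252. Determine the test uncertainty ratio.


TUR = u_lab / u_ref
= 0.764 / 0.0252
= 30.3175

30.3175


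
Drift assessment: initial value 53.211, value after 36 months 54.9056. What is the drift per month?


rate = (v2 - v1) / months
= (54.9056 - 53.211) / 36
= 1.6946 / 36
= 0.0471

0.0471


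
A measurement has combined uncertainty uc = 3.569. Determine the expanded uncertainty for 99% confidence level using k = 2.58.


U = k * uc
U = 2.58 * 3.569
U = 9.2080

9.2080


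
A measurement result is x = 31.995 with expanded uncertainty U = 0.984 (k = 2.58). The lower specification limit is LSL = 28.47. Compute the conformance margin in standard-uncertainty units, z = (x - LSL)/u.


u = U / k = 0.984 / 2.58 = 0.38139535
margin = |LSL - x| = |28.47 - 31.995| = 3.525
z = margin / u = 3.525 / 0.38139535
z = 9.2424

9.2424
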